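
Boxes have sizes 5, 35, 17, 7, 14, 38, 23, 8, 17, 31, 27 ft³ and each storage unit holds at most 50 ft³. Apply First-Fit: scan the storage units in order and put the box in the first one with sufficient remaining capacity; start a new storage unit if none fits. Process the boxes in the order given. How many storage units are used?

Put 5 ft³ in storage unit 1; 45 ft³ remain.
Put 35 ft³ in storage unit 1; 10 ft³ remain.
Put 17 ft³ in storage unit 2; 33 ft³ remain.
Put 7 ft³ in storage unit 1; 3 ft³ remain.
Put 14 ft³ in storage unit 2; 19 ft³ remain.
Put 38 ft³ in storage unit 3; 12 ft³ remain.
Put 23 ft³ in storage unit 4; 27 ft³ remain.
Put 8 ft³ in storage unit 2; 11 ft³ remain.
Put 17 ft³ in storage unit 4; 10 ft³ remain.
Put 31 ft³ in storage unit 5; 19 ft³ remain.
Put 27 ft³ in storage unit 6; 23 ft³ remain.

6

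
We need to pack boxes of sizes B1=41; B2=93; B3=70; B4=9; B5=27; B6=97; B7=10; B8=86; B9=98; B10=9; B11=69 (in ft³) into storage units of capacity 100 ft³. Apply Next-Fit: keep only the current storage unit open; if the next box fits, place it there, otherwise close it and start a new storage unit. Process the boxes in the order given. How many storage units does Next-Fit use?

8 storage units

storage unit 1: place B1 (41 ft³), 59 ft³ left
storage unit 2: place B2 (93 ft³), 7 ft³ left
storage unit 3: place B3 (70 ft³), 30 ft³ left
storage unit 3: place B4 (9 ft³), 21 ft³ left
storage unit 4: place B5 (27 ft³), 73 ft³ left
storage unit 5: place B6 (97 ft³), 3 ft³ left
storage unit 6: place B7 (10 ft³), 90 ft³ left
storage unit 6: place B8 (86 ft³), 4 ft³ left
storage unit 7: place B9 (98 ft³), 2 ft³ left
storage unit 8: place B10 (9 ft³), 91 ft³ left
storage unit 8: place B11 (69 ft³), 22 ft³ left
Final storage units: [41] [93] [70,9] [27] [97] [10,86] [98] [9,69].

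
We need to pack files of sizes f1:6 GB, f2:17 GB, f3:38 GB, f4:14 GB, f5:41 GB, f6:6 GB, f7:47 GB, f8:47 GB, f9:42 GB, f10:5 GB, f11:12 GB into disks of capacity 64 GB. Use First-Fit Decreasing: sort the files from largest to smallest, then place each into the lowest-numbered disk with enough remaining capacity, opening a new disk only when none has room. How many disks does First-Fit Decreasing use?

5 disks

Sorted descending: 47, 47, 42, 41, 38, 17, 14, 12, 6, 6, 5.
Put 47 GB in disk 1; 17 GB remain.
Put 47 GB in disk 2; 17 GB remain.
Put 42 GB in disk 3; 22 GB remain.
Put 41 GB in disk 4; 23 GB remain.
Put 38 GB in disk 5; 26 GB remain.
Put 17 GB in disk 1; 0 GB remain.
Put 14 GB in disk 2; 3 GB remain.
Put 12 GB in disk 3; 10 GB remain.
Put 6 GB in disk 3; 4 GB remain.
Put 6 GB in disk 4; 17 GB remain.
Put 5 GB in disk 4; 12 GB remain.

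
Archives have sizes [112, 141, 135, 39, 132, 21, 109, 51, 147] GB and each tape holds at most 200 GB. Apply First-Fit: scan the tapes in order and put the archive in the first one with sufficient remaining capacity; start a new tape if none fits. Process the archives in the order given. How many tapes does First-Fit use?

112 GB → tape 1 (remaining 88 GB)
141 GB → tape 2 (remaining 59 GB)
135 GB → tape 3 (remaining 65 GB)
39 GB → tape 1 (remaining 49 GB)
132 GB → tape 4 (remaining 68 GB)
21 GB → tape 1 (remaining 28 GB)
109 GB → tape 5 (remaining 91 GB)
51 GB → tape 2 (remaining 8 GB)
147 GB → tape 6 (remaining 53 GB)

6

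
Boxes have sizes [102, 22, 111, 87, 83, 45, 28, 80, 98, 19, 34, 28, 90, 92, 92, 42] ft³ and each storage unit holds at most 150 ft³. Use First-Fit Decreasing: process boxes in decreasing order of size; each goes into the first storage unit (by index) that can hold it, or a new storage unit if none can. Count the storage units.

Sorted descending: 111, 102, 98, 92, 92, 90, 87, 83, 80, 45, 42, 34, 28, 28, 22, 19.
storage unit 1: place 111 ft³, 39 ft³ left
storage unit 2: place 102 ft³, 48 ft³ left
storage unit 3: place 98 ft³, 52 ft³ left
storage unit 4: place 92 ft³, 58 ft³ left
storage unit 5: place 92 ft³, 58 ft³ left
storage unit 6: place 90 ft³, 60 ft³ left
storage unit 7: place 87 ft³, 63 ft³ left
storage unit 8: place 83 ft³, 67 ft³ left
storage unit 9: place 80 ft³, 70 ft³ left
storage unit 2: place 45 ft³, 3 ft³ left
storage unit 3: place 42 ft³, 10 ft³ left
storage unit 1: place 34 ft³, 5 ft³ left
storage unit 4: place 28 ft³, 30 ft³ left
storage unit 4: place 28 ft³, 2 ft³ left
storage unit 5: place 22 ft³, 36 ft³ left
storage unit 5: place 19 ft³, 17 ft³ left
Final storage units: [111,34] [102,45] [98,42] [92,28,28] [92,22,19] [90] [87] [83] [80].

9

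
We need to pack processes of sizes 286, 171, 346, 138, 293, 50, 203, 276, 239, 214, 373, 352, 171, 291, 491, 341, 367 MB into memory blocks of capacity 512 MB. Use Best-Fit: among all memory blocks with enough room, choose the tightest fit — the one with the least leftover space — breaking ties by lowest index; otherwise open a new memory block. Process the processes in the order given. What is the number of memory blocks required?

11

memory block 1: place 286 MB, 226 MB left
memory block 1: place 171 MB, 55 MB left
memory block 2: place 346 MB, 166 MB left
memory block 2: place 138 MB, 28 MB left
memory block 3: place 293 MB, 219 MB left
memory block 1: place 50 MB, 5 MB left
memory block 3: place 203 MB, 16 MB left
memory block 4: place 276 MB, 236 MB left
memory block 5: place 239 MB, 273 MB left
memory block 4: place 214 MB, 22 MB left
memory block 6: place 373 MB, 139 MB left
memory block 7: place 352 MB, 160 MB left
memory block 5: place 171 MB, 102 MB left
memory block 8: place 291 MB, 221 MB left
memory block 9: place 491 MB, 21 MB left
memory block 10: place 341 MB, 171 MB left
memory block 11: place 367 MB, 145 MB left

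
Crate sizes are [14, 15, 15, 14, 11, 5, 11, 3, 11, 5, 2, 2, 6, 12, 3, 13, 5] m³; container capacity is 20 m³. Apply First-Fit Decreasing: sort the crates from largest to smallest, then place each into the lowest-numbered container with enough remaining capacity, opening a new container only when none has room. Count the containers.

Sorted descending: 15, 15, 14, 14, 13, 12, 11, 11, 11, 6, 5, 5, 5, 3, 3, 2, 2.
container 1: place 15 m³, 5 m³ left
container 2: place 15 m³, 5 m³ left
container 3: place 14 m³, 6 m³ left
container 4: place 14 m³, 6 m³ left
container 5: place 13 m³, 7 m³ left
container 6: place 12 m³, 8 m³ left
container 7: place 11 m³, 9 m³ left
container 8: place 11 m³, 9 m³ left
container 9: place 11 m³, 9 m³ left
container 3: place 6 m³, 0 m³ left
container 1: place 5 m³, 0 m³ left
container 2: place 5 m³, 0 m³ left
container 4: place 5 m³, 1 m³ left
container 5: place 3 m³, 4 m³ left
container 5: place 3 m³, 1 m³ left
container 6: place 2 m³, 6 m³ left
container 6: place 2 m³, 4 m³ left
Final containers: [15,5] [15,5] [14,6] [14,5] [13,3,3] [12,2,2] [11] [11] [11].

9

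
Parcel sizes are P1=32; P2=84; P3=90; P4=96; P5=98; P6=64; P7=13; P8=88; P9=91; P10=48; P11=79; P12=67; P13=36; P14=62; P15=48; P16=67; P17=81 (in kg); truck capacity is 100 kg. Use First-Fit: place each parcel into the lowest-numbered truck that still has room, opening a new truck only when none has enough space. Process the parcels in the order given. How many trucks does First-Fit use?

truck 1: place P1 (32 kg), 68 kg left
truck 2: place P2 (84 kg), 16 kg left
truck 3: place P3 (90 kg), 10 kg left
truck 4: place P4 (96 kg), 4 kg left
truck 5: place P5 (98 kg), 2 kg left
truck 1: place P6 (64 kg), 4 kg left
truck 2: place P7 (13 kg), 3 kg left
truck 6: place P8 (88 kg), 12 kg left
truck 7: place P9 (91 kg), 9 kg left
truck 8: place P10 (48 kg), 52 kg left
truck 9: place P11 (79 kg), 21 kg left
truck 10: place P12 (67 kg), 33 kg left
truck 8: place P13 (36 kg), 16 kg left
truck 11: place P14 (62 kg), 38 kg left
truck 12: place P15 (48 kg), 52 kg left
truck 13: place P16 (67 kg), 33 kg left
truck 14: place P17 (81 kg), 19 kg left
Final trucks: [32,64] [84,13] [90] [96] [98] [88] [91] [48,36] [79] [67] [62] [48] [67] [81].

14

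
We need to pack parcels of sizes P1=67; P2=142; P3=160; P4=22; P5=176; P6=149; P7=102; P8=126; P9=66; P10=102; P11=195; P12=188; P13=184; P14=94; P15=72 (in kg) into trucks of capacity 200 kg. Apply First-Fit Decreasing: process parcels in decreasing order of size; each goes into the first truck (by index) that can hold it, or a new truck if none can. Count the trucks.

Sorted descending: 195, 188, 184, 176, 160, 149, 142, 126, 102, 102, 94, 72, 67, 66, 22.
Put 195 kg in truck 1; 5 kg remain.
Put 188 kg in truck 2; 12 kg remain.
Put 184 kg in truck 3; 16 kg remain.
Put 176 kg in truck 4; 24 kg remain.
Put 160 kg in truck 5; 40 kg remain.
Put 149 kg in truck 6; 51 kg remain.
Put 142 kg in truck 7; 58 kg remain.
Put 126 kg in truck 8; 74 kg remain.
Put 102 kg in truck 9; 98 kg remain.
Put 102 kg in truck 10; 98 kg remain.
Put 94 kg in truck 9; 4 kg remain.
Put 72 kg in truck 8; 2 kg remain.
Put 67 kg in truck 10; 31 kg remain.
Put 66 kg in truck 11; 134 kg remain.
Put 22 kg in truck 4; 2 kg remain.

11 trucks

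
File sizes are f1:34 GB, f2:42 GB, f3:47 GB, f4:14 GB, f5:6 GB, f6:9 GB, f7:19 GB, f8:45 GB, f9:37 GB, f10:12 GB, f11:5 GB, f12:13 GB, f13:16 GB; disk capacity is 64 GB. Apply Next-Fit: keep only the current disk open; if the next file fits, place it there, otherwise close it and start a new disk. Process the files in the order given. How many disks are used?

disk 1: place f1 (34 GB), 30 GB left
disk 2: place f2 (42 GB), 22 GB left
disk 3: place f3 (47 GB), 17 GB left
disk 3: place f4 (14 GB), 3 GB left
disk 4: place f5 (6 GB), 58 GB left
disk 4: place f6 (9 GB), 49 GB left
disk 4: place f7 (19 GB), 30 GB left
disk 5: place f8 (45 GB), 19 GB left
disk 6: place f9 (37 GB), 27 GB left
disk 6: place f10 (12 GB), 15 GB left
disk 6: place f11 (5 GB), 10 GB left
disk 7: place f12 (13 GB), 51 GB left
disk 7: place f13 (16 GB), 35 GB left

7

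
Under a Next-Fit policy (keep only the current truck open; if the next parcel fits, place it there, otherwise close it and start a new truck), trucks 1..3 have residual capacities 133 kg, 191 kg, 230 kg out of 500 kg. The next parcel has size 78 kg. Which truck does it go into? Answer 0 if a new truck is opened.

3

Next-Fit only looks at truck 3, which has 230 kg free.
78 kg fits there.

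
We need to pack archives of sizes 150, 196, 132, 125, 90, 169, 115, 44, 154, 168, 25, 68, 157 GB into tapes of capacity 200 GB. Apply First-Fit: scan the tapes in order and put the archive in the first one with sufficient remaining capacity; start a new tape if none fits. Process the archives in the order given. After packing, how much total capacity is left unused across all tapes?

tape 1: place 150 GB, 50 GB left
tape 2: place 196 GB, 4 GB left
tape 3: place 132 GB, 68 GB left
tape 4: place 125 GB, 75 GB left
tape 5: place 90 GB, 110 GB left
tape 6: place 169 GB, 31 GB left
tape 7: place 115 GB, 85 GB left
tape 1: place 44 GB, 6 GB left
tape 8: place 154 GB, 46 GB left
tape 9: place 168 GB, 32 GB left
tape 3: place 25 GB, 43 GB left
tape 4: place 68 GB, 7 GB left
tape 10: place 157 GB, 43 GB left
10 tapes × 200 GB = 2000 GB; used 1593 GB; unused 407 GB.

407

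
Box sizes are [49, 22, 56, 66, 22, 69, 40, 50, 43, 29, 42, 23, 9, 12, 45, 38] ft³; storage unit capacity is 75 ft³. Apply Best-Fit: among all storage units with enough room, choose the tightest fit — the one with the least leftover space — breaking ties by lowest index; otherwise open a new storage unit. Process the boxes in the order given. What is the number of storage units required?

Put 49 ft³ in storage unit 1; 26 ft³ remain.
Put 22 ft³ in storage unit 1; 4 ft³ remain.
Put 56 ft³ in storage unit 2; 19 ft³ remain.
Put 66 ft³ in storage unit 3; 9 ft³ remain.
Put 22 ft³ in storage unit 4; 53 ft³ remain.
Put 69 ft³ in storage unit 5; 6 ft³ remain.
Put 40 ft³ in storage unit 4; 13 ft³ remain.
Put 50 ft³ in storage unit 6; 25 ft³ remain.
Put 43 ft³ in storage unit 7; 32 ft³ remain.
Put 29 ft³ in storage unit 7; 3 ft³ remain.
Put 42 ft³ in storage unit 8; 33 ft³ remain.
Put 23 ft³ in storage unit 6; 2 ft³ remain.
Put 9 ft³ in storage unit 3; 0 ft³ remain.
Put 12 ft³ in storage unit 4; 1 ft³ remain.
Put 45 ft³ in storage unit 9; 30 ft³ remain.
Put 38 ft³ in storage unit 10; 37 ft³ remain.

10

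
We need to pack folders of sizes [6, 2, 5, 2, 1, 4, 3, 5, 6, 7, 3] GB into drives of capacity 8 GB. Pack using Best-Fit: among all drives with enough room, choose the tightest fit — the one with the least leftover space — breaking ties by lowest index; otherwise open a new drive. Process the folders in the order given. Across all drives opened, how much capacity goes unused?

Put 6 GB in drive 1; 2 GB remain.
Put 2 GB in drive 1; 0 GB remain.
Put 5 GB in drive 2; 3 GB remain.
Put 2 GB in drive 2; 1 GB remain.
Put 1 GB in drive 2; 0 GB remain.
Put 4 GB in drive 3; 4 GB remain.
Put 3 GB in drive 3; 1 GB remain.
Put 5 GB in drive 4; 3 GB remain.
Put 6 GB in drive 5; 2 GB remain.
Put 7 GB in drive 6; 1 GB remain.
Put 3 GB in drive 4; 0 GB remain.
6 drives × 8 GB = 48 GB; used 44 GB; unused 4 GB.

4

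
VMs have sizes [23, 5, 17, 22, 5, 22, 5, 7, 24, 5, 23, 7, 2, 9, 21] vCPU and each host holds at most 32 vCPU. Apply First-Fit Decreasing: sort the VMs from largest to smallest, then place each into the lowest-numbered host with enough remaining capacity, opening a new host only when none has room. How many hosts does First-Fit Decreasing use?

Sorted descending: 24, 23, 23, 22, 22, 21, 17, 9, 7, 7, 5, 5, 5, 5, 2.
host 1: place 24 vCPU, 8 vCPU left
host 2: place 23 vCPU, 9 vCPU left
host 3: place 23 vCPU, 9 vCPU left
host 4: place 22 vCPU, 10 vCPU left
host 5: place 22 vCPU, 10 vCPU left
host 6: place 21 vCPU, 11 vCPU left
host 7: place 17 vCPU, 15 vCPU left
host 2: place 9 vCPU, 0 vCPU left
host 1: place 7 vCPU, 1 vCPU left
host 3: place 7 vCPU, 2 vCPU left
host 4: place 5 vCPU, 5 vCPU left
host 4: place 5 vCPU, 0 vCPU left
host 5: place 5 vCPU, 5 vCPU left
host 5: place 5 vCPU, 0 vCPU left
host 3: place 2 vCPU, 0 vCPU left

7 hosts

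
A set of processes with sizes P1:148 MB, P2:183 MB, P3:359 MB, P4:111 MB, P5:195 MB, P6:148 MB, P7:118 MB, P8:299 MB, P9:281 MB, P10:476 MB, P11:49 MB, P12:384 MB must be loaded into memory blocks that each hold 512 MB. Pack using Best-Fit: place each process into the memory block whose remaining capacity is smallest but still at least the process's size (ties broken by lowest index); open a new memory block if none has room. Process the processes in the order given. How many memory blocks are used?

memory block 1: place P1 (148 MB), 364 MB left
memory block 1: place P2 (183 MB), 181 MB left
memory block 2: place P3 (359 MB), 153 MB left
memory block 2: place P4 (111 MB), 42 MB left
memory block 3: place P5 (195 MB), 317 MB left
memory block 1: place P6 (148 MB), 33 MB left
memory block 3: place P7 (118 MB), 199 MB left
memory block 4: place P8 (299 MB), 213 MB left
memory block 5: place P9 (281 MB), 231 MB left
memory block 6: place P10 (476 MB), 36 MB left
memory block 3: place P11 (49 MB), 150 MB left
memory block 7: place P12 (384 MB), 128 MB left

7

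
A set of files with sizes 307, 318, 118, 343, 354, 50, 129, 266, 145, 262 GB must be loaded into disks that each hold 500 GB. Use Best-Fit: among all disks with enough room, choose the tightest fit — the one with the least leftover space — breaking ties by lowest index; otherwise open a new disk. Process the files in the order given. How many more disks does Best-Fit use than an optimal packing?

Best-Fit: [307] [318,118,50] [343,145] [354,129] [266] [262] → 6 disks.
6 files exceed 250 GB (half the capacity), and no two of those can share a disk, so at least 6 disks are needed.
So 6 is already optimal.

0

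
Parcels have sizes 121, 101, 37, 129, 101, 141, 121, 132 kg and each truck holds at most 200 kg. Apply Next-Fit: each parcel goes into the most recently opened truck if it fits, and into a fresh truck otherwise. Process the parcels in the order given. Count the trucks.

7

121 kg → truck 1 (remaining 79 kg)
101 kg → truck 2 (remaining 99 kg)
37 kg → truck 2 (remaining 62 kg)
129 kg → truck 3 (remaining 71 kg)
101 kg → truck 4 (remaining 99 kg)
141 kg → truck 5 (remaining 59 kg)
121 kg → truck 6 (remaining 79 kg)
132 kg → truck 7 (remaining 68 kg)
Final trucks: [121] [101,37] [129] [101] [141] [121] [132].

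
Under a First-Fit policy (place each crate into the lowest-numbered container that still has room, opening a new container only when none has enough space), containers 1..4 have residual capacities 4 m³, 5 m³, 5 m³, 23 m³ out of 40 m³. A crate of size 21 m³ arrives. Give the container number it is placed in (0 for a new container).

4

Containers with room: container 4 (23 m³).
The first with room is container 4.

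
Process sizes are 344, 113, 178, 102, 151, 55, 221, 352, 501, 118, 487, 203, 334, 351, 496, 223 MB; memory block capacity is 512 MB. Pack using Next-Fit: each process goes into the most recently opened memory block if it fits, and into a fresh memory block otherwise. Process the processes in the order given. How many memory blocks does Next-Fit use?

12

344 MB → memory block 1 (remaining 168 MB)
113 MB → memory block 1 (remaining 55 MB)
178 MB → memory block 2 (remaining 334 MB)
102 MB → memory block 2 (remaining 232 MB)
151 MB → memory block 2 (remaining 81 MB)
55 MB → memory block 2 (remaining 26 MB)
221 MB → memory block 3 (remaining 291 MB)
352 MB → memory block 4 (remaining 160 MB)
501 MB → memory block 5 (remaining 11 MB)
118 MB → memory block 6 (remaining 394 MB)
487 MB → memory block 7 (remaining 25 MB)
203 MB → memory block 8 (remaining 309 MB)
334 MB → memory block 9 (remaining 178 MB)
351 MB → memory block 10 (remaining 161 MB)
496 MB → memory block 11 (remaining 16 MB)
223 MB → memory block 12 (remaining 289 MB)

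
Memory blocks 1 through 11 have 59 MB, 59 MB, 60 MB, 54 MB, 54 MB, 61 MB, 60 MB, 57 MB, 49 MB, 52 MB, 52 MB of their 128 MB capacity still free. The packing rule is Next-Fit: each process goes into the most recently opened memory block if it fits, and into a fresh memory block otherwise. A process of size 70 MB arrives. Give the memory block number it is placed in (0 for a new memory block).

Next-Fit only looks at memory block 11, which has 52 MB free.
70 MB does not fit, so a new memory block is opened.

0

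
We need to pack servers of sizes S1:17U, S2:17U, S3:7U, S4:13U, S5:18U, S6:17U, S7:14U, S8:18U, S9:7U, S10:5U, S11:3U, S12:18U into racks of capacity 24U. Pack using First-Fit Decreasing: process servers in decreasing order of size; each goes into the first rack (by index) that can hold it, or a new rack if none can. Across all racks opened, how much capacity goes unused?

38

Sorted descending: 18, 18, 18, 17, 17, 17, 14, 13, 7, 7, 5, 3.
Put 18U in rack 1; 6U remain.
Put 18U in rack 2; 6U remain.
Put 18U in rack 3; 6U remain.
Put 17U in rack 4; 7U remain.
Put 17U in rack 5; 7U remain.
Put 17U in rack 6; 7U remain.
Put 14U in rack 7; 10U remain.
Put 13U in rack 8; 11U remain.
Put 7U in rack 4; 0U remain.
Put 7U in rack 5; 0U remain.
Put 5U in rack 1; 1U remain.
Put 3U in rack 2; 3U remain.
8 racks × 24U = 192U; used 154U; unused 38U.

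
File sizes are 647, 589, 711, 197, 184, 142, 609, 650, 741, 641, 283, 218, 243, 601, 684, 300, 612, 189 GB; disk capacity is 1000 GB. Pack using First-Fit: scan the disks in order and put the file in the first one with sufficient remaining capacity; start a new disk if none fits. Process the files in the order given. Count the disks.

10 disks

disk 1: place 647 GB, 353 GB left
disk 2: place 589 GB, 411 GB left
disk 3: place 711 GB, 289 GB left
disk 1: place 197 GB, 156 GB left
disk 2: place 184 GB, 227 GB left
disk 1: place 142 GB, 14 GB left
disk 4: place 609 GB, 391 GB left
disk 5: place 650 GB, 350 GB left
disk 6: place 741 GB, 259 GB left
disk 7: place 641 GB, 359 GB left
disk 3: place 283 GB, 6 GB left
disk 2: place 218 GB, 9 GB left
disk 4: place 243 GB, 148 GB left
disk 8: place 601 GB, 399 GB left
disk 9: place 684 GB, 316 GB left
disk 5: place 300 GB, 50 GB left
disk 10: place 612 GB, 388 GB left
disk 6: place 189 GB, 70 GB left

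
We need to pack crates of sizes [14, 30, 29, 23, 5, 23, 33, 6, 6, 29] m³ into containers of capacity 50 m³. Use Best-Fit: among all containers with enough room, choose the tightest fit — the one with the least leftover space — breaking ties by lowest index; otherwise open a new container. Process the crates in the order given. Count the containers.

Put 14 m³ in container 1; 36 m³ remain.
Put 30 m³ in container 1; 6 m³ remain.
Put 29 m³ in container 2; 21 m³ remain.
Put 23 m³ in container 3; 27 m³ remain.
Put 5 m³ in container 1; 1 m³ remain.
Put 23 m³ in container 3; 4 m³ remain.
Put 33 m³ in container 4; 17 m³ remain.
Put 6 m³ in container 4; 11 m³ remain.
Put 6 m³ in container 4; 5 m³ remain.
Put 29 m³ in container 5; 21 m³ remain.

5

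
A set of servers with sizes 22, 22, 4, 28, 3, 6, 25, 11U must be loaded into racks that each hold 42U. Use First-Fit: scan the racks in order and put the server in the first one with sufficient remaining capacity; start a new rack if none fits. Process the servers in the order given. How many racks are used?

4

22U → rack 1 (remaining 20U)
22U → rack 2 (remaining 20U)
4U → rack 1 (remaining 16U)
28U → rack 3 (remaining 14U)
3U → rack 1 (remaining 13U)
6U → rack 1 (remaining 7U)
25U → rack 4 (remaining 17U)
11U → rack 2 (remaining 9U)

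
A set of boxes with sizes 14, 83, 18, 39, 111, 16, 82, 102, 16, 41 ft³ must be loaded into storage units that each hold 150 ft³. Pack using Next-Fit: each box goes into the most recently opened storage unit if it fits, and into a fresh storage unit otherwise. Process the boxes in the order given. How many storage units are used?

14 ft³ → storage unit 1 (remaining 136 ft³)
83 ft³ → storage unit 1 (remaining 53 ft³)
18 ft³ → storage unit 1 (remaining 35 ft³)
39 ft³ → storage unit 2 (remaining 111 ft³)
111 ft³ → storage unit 2 (remaining 0 ft³)
16 ft³ → storage unit 3 (remaining 134 ft³)
82 ft³ → storage unit 3 (remaining 52 ft³)
102 ft³ → storage unit 4 (remaining 48 ft³)
16 ft³ → storage unit 4 (remaining 32 ft³)
41 ft³ → storage unit 5 (remaining 109 ft³)

5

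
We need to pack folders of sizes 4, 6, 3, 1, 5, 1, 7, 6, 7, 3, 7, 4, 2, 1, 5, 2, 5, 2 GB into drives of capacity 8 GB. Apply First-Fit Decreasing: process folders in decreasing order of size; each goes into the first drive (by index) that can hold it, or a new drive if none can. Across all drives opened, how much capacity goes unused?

1

Sorted descending: 7, 7, 7, 6, 6, 5, 5, 5, 4, 4, 3, 3, 2, 2, 2, 1, 1, 1.
drive 1: place 7 GB, 1 GB left
drive 2: place 7 GB, 1 GB left
drive 3: place 7 GB, 1 GB left
drive 4: place 6 GB, 2 GB left
drive 5: place 6 GB, 2 GB left
drive 6: place 5 GB, 3 GB left
drive 7: place 5 GB, 3 GB left
drive 8: place 5 GB, 3 GB left
drive 9: place 4 GB, 4 GB left
drive 9: place 4 GB, 0 GB left
drive 6: place 3 GB, 0 GB left
drive 7: place 3 GB, 0 GB left
drive 4: place 2 GB, 0 GB left
drive 5: place 2 GB, 0 GB left
drive 8: place 2 GB, 1 GB left
drive 1: place 1 GB, 0 GB left
drive 2: place 1 GB, 0 GB left
drive 3: place 1 GB, 0 GB left
9 drives × 8 GB = 72 GB; used 71 GB; unused 1 GB.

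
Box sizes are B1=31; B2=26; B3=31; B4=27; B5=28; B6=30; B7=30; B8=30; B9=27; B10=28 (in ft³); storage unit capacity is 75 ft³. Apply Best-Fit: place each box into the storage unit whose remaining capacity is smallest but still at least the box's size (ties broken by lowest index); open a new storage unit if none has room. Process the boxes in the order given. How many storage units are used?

storage unit 1: place B1 (31 ft³), 44 ft³ left
storage unit 1: place B2 (26 ft³), 18 ft³ left
storage unit 2: place B3 (31 ft³), 44 ft³ left
storage unit 2: place B4 (27 ft³), 17 ft³ left
storage unit 3: place B5 (28 ft³), 47 ft³ left
storage unit 3: place B6 (30 ft³), 17 ft³ left
storage unit 4: place B7 (30 ft³), 45 ft³ left
storage unit 4: place B8 (30 ft³), 15 ft³ left
storage unit 5: place B9 (27 ft³), 48 ft³ left
storage unit 5: place B10 (28 ft³), 20 ft³ left
Final storage units: [31,26] [31,27] [28,30] [30,30] [27,28].

5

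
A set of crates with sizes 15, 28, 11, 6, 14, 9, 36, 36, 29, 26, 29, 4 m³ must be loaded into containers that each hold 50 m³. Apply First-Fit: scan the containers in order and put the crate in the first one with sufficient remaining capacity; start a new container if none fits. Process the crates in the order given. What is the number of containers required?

7

15 m³ → container 1 (remaining 35 m³)
28 m³ → container 1 (remaining 7 m³)
11 m³ → container 2 (remaining 39 m³)
6 m³ → container 1 (remaining 1 m³)
14 m³ → container 2 (remaining 25 m³)
9 m³ → container 2 (remaining 16 m³)
36 m³ → container 3 (remaining 14 m³)
36 m³ → container 4 (remaining 14 m³)
29 m³ → container 5 (remaining 21 m³)
26 m³ → container 6 (remaining 24 m³)
29 m³ → container 7 (remaining 21 m³)
4 m³ → container 2 (remaining 12 m³)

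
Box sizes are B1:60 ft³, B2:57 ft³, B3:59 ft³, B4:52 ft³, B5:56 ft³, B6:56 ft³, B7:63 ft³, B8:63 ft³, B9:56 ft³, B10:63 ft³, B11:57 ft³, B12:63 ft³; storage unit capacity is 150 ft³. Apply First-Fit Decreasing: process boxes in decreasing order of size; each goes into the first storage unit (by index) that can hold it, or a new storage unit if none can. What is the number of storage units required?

Sorted descending: 63, 63, 63, 63, 60, 59, 57, 57, 56, 56, 56, 52.
storage unit 1: place 63 ft³, 87 ft³ left
storage unit 1: place 63 ft³, 24 ft³ left
storage unit 2: place 63 ft³, 87 ft³ left
storage unit 2: place 63 ft³, 24 ft³ left
storage unit 3: place 60 ft³, 90 ft³ left
storage unit 3: place 59 ft³, 31 ft³ left
storage unit 4: place 57 ft³, 93 ft³ left
storage unit 4: place 57 ft³, 36 ft³ left
storage unit 5: place 56 ft³, 94 ft³ left
storage unit 5: place 56 ft³, 38 ft³ left
storage unit 6: place 56 ft³, 94 ft³ left
storage unit 6: place 52 ft³, 42 ft³ left
Final storage units: [63,63] [63,63] [60,59] [57,57] [56,56] [56,52].

6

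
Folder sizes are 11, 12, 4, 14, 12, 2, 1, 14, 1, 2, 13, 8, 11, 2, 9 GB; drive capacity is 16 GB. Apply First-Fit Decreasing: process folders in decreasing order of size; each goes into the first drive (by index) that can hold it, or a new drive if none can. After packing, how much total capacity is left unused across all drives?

Sorted descending: 14, 14, 13, 12, 12, 11, 11, 9, 8, 4, 2, 2, 2, 1, 1.
Put 14 GB in drive 1; 2 GB remain.
Put 14 GB in drive 2; 2 GB remain.
Put 13 GB in drive 3; 3 GB remain.
Put 12 GB in drive 4; 4 GB remain.
Put 12 GB in drive 5; 4 GB remain.
Put 11 GB in drive 6; 5 GB remain.
Put 11 GB in drive 7; 5 GB remain.
Put 9 GB in drive 8; 7 GB remain.
Put 8 GB in drive 9; 8 GB remain.
Put 4 GB in drive 4; 0 GB remain.
Put 2 GB in drive 1; 0 GB remain.
Put 2 GB in drive 2; 0 GB remain.
Put 2 GB in drive 3; 1 GB remain.
Put 1 GB in drive 3; 0 GB remain.
Put 1 GB in drive 5; 3 GB remain.
9 drives × 16 GB = 144 GB; used 116 GB; unused 28 GB.

28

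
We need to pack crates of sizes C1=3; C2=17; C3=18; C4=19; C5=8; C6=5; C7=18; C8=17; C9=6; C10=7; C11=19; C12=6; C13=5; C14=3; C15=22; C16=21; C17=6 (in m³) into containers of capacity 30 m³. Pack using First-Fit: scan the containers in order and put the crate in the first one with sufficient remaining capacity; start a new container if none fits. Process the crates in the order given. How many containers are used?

Put C1 (3 m³) in container 1; 27 m³ remain.
Put C2 (17 m³) in container 1; 10 m³ remain.
Put C3 (18 m³) in container 2; 12 m³ remain.
Put C4 (19 m³) in container 3; 11 m³ remain.
Put C5 (8 m³) in container 1; 2 m³ remain.
Put C6 (5 m³) in container 2; 7 m³ remain.
Put C7 (18 m³) in container 4; 12 m³ remain.
Put C8 (17 m³) in container 5; 13 m³ remain.
Put C9 (6 m³) in container 2; 1 m³ remain.
Put C10 (7 m³) in container 3; 4 m³ remain.
Put C11 (19 m³) in container 6; 11 m³ remain.
Put C12 (6 m³) in container 4; 6 m³ remain.
Put C13 (5 m³) in container 4; 1 m³ remain.
Put C14 (3 m³) in container 3; 1 m³ remain.
Put C15 (22 m³) in container 7; 8 m³ remain.
Put C16 (21 m³) in container 8; 9 m³ remain.
Put C17 (6 m³) in container 5; 7 m³ remain.

8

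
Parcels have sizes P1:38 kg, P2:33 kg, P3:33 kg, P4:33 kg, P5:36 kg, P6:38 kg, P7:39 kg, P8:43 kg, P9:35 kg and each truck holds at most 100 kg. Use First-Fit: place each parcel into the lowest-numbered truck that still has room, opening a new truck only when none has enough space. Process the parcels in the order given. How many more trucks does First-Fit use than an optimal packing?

1

First-Fit: [38,33] [33,33] [36,38] [39,43] [35] → 5 trucks.
Total size 328 kg; any packing needs at least ⌈328/100⌉ = 4 trucks.
An optimal packing achieves that bound: [43,39] [38,38] [36,35] [33,33,33] → 4 trucks.
Excess: 5 − 4 = 1.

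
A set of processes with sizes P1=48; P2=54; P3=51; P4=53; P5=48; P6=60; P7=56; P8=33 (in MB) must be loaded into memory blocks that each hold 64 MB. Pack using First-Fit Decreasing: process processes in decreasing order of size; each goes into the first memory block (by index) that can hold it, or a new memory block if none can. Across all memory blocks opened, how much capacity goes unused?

Sorted descending: 60, 56, 54, 53, 51, 48, 48, 33.
Put 60 MB in memory block 1; 4 MB remain.
Put 56 MB in memory block 2; 8 MB remain.
Put 54 MB in memory block 3; 10 MB remain.
Put 53 MB in memory block 4; 11 MB remain.
Put 51 MB in memory block 5; 13 MB remain.
Put 48 MB in memory block 6; 16 MB remain.
Put 48 MB in memory block 7; 16 MB remain.
Put 33 MB in memory block 8; 31 MB remain.
8 memory blocks × 64 MB = 512 MB; used 403 MB; unused 109 MB.

109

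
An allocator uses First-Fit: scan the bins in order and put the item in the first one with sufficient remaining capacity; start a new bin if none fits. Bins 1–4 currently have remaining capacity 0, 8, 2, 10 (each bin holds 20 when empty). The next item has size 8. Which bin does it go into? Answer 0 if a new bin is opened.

Bins with room: bin 2 (8), bin 4 (10).
The first with room is bin 2.

2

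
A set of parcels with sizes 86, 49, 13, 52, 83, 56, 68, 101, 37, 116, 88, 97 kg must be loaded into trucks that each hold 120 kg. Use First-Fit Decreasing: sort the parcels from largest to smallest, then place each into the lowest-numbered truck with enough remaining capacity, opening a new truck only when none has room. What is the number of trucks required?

Sorted descending: 116, 101, 97, 88, 86, 83, 68, 56, 52, 49, 37, 13.
truck 1: place 116 kg, 4 kg left
truck 2: place 101 kg, 19 kg left
truck 3: place 97 kg, 23 kg left
truck 4: place 88 kg, 32 kg left
truck 5: place 86 kg, 34 kg left
truck 6: place 83 kg, 37 kg left
truck 7: place 68 kg, 52 kg left
truck 8: place 56 kg, 64 kg left
truck 7: place 52 kg, 0 kg left
truck 8: place 49 kg, 15 kg left
truck 6: place 37 kg, 0 kg left
truck 2: place 13 kg, 6 kg left

8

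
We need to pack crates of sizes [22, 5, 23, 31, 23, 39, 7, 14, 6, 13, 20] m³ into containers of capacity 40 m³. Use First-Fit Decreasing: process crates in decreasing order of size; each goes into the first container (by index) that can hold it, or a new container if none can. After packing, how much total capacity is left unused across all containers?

37

Sorted descending: 39, 31, 23, 23, 22, 20, 14, 13, 7, 6, 5.
39 m³ → container 1 (remaining 1 m³)
31 m³ → container 2 (remaining 9 m³)
23 m³ → container 3 (remaining 17 m³)
23 m³ → container 4 (remaining 17 m³)
22 m³ → container 5 (remaining 18 m³)
20 m³ → container 6 (remaining 20 m³)
14 m³ → container 3 (remaining 3 m³)
13 m³ → container 4 (remaining 4 m³)
7 m³ → container 2 (remaining 2 m³)
6 m³ → container 5 (remaining 12 m³)
5 m³ → container 5 (remaining 7 m³)
6 containers × 40 m³ = 240 m³; used 203 m³; unused 37 m³.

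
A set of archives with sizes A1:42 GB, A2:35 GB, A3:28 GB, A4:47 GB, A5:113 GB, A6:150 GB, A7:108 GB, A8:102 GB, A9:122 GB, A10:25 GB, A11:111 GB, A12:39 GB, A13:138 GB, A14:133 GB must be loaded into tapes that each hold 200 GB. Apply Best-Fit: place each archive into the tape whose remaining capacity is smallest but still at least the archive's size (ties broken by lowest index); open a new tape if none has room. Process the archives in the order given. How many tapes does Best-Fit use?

Put A1 (42 GB) in tape 1; 158 GB remain.
Put A2 (35 GB) in tape 1; 123 GB remain.
Put A3 (28 GB) in tape 1; 95 GB remain.
Put A4 (47 GB) in tape 1; 48 GB remain.
Put A5 (113 GB) in tape 2; 87 GB remain.
Put A6 (150 GB) in tape 3; 50 GB remain.
Put A7 (108 GB) in tape 4; 92 GB remain.
Put A8 (102 GB) in tape 5; 98 GB remain.
Put A9 (122 GB) in tape 6; 78 GB remain.
Put A10 (25 GB) in tape 1; 23 GB remain.
Put A11 (111 GB) in tape 7; 89 GB remain.
Put A12 (39 GB) in tape 3; 11 GB remain.
Put A13 (138 GB) in tape 8; 62 GB remain.
Put A14 (133 GB) in tape 9; 67 GB remain.

9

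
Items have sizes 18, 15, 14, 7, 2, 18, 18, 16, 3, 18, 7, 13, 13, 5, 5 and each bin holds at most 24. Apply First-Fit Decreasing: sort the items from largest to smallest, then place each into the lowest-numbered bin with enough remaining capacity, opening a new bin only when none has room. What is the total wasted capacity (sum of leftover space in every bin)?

44

Sorted descending: 18, 18, 18, 18, 16, 15, 14, 13, 13, 7, 7, 5, 5, 3, 2.
Put 18 in bin 1; 6 remain.
Put 18 in bin 2; 6 remain.
Put 18 in bin 3; 6 remain.
Put 18 in bin 4; 6 remain.
Put 16 in bin 5; 8 remain.
Put 15 in bin 6; 9 remain.
Put 14 in bin 7; 10 remain.
Put 13 in bin 8; 11 remain.
Put 13 in bin 9; 11 remain.
Put 7 in bin 5; 1 remain.
Put 7 in bin 6; 2 remain.
Put 5 in bin 1; 1 remain.
Put 5 in bin 2; 1 remain.
Put 3 in bin 3; 3 remain.
Put 2 in bin 3; 1 remain.
9 bins × 24 = 216; used 172; unused 44.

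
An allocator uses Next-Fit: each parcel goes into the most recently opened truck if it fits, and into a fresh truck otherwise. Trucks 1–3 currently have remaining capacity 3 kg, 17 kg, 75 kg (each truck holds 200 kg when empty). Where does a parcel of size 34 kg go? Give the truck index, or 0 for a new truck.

3

Next-Fit only looks at truck 3, which has 75 kg free.
34 kg fits there.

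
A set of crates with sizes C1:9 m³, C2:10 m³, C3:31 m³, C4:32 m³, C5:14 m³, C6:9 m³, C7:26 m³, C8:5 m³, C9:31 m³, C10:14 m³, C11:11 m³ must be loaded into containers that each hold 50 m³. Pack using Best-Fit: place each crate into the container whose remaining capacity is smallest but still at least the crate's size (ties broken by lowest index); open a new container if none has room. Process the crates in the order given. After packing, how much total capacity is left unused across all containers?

58

C1 (9 m³) → container 1 (remaining 41 m³)
C2 (10 m³) → container 1 (remaining 31 m³)
C3 (31 m³) → container 1 (remaining 0 m³)
C4 (32 m³) → container 2 (remaining 18 m³)
C5 (14 m³) → container 2 (remaining 4 m³)
C6 (9 m³) → container 3 (remaining 41 m³)
C7 (26 m³) → container 3 (remaining 15 m³)
C8 (5 m³) → container 3 (remaining 10 m³)
C9 (31 m³) → container 4 (remaining 19 m³)
C10 (14 m³) → container 4 (remaining 5 m³)
C11 (11 m³) → container 5 (remaining 39 m³)
5 containers × 50 m³ = 250 m³; used 192 m³; unused 58 m³.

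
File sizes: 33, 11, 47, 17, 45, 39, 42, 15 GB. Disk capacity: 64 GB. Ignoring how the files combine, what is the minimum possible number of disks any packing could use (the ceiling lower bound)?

4

Total size = 33 + 11 + 47 + 17 + 45 + 39 + 42 + 15 = 249 GB.
⌈249 / 64⌉ = 4.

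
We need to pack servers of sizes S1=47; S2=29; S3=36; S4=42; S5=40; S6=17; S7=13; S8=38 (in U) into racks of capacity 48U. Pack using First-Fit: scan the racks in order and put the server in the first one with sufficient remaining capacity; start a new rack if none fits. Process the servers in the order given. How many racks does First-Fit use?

rack 1: place S1 (47U), 1U left
rack 2: place S2 (29U), 19U left
rack 3: place S3 (36U), 12U left
rack 4: place S4 (42U), 6U left
rack 5: place S5 (40U), 8U left
rack 2: place S6 (17U), 2U left
rack 6: place S7 (13U), 35U left
rack 7: place S8 (38U), 10U left
Final racks: [47] [29,17] [36] [42] [40] [13] [38].

7 racks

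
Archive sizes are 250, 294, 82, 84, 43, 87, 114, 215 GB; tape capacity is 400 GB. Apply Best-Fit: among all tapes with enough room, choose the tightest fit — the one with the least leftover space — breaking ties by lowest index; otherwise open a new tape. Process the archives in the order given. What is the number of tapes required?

250 GB → tape 1 (remaining 150 GB)
294 GB → tape 2 (remaining 106 GB)
82 GB → tape 2 (remaining 24 GB)
84 GB → tape 1 (remaining 66 GB)
43 GB → tape 1 (remaining 23 GB)
87 GB → tape 3 (remaining 313 GB)
114 GB → tape 3 (remaining 199 GB)
215 GB → tape 4 (remaining 185 GB)

4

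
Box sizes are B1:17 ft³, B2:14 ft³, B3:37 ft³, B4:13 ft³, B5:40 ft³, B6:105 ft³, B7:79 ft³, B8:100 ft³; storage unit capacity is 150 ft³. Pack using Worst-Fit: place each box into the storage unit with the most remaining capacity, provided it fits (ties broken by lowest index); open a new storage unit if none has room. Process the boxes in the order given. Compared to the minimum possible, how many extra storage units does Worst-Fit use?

1

Worst-Fit: [17,14,37,13,40] [105] [79] [100] → 4 storage units.
Total size 405 ft³; any packing needs at least ⌈405/150⌉ = 3 storage units.
An optimal packing achieves that bound: [105,40] [100,37,13] [79,17,14] → 3 storage units.
Excess: 4 − 3 = 1.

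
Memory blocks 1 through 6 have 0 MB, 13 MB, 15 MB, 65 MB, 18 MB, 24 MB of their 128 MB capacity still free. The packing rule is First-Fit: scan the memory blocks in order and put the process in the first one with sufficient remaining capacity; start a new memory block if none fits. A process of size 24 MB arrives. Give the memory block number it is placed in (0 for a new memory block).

4

Memory blocks with room: memory block 4 (65 MB), memory block 6 (24 MB).
The first with room is memory block 4.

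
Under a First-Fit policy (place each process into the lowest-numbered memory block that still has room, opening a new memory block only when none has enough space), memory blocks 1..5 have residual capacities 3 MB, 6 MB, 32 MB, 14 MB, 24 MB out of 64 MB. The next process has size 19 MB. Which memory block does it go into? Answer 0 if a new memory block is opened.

3

Memory blocks with room: memory block 3 (32 MB), memory block 5 (24 MB).
The first with room is memory block 3.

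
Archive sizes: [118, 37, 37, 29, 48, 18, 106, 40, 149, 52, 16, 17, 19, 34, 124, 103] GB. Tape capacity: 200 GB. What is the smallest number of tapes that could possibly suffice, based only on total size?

Total size = 118 + 37 + 37 + 29 + 48 + 18 + 106 + 40 + 149 + 52 + 16 + 17 + 19 + 34 + 124 + 103 = 947 GB.
⌈947 / 200⌉ = 5.

5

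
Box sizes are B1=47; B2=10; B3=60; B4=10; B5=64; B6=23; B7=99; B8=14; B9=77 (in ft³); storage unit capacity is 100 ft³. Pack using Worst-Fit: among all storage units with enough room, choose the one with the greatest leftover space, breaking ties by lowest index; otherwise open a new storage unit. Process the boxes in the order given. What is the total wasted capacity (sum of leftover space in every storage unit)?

Put B1 (47 ft³) in storage unit 1; 53 ft³ remain.
Put B2 (10 ft³) in storage unit 1; 43 ft³ remain.
Put B3 (60 ft³) in storage unit 2; 40 ft³ remain.
Put B4 (10 ft³) in storage unit 1; 33 ft³ remain.
Put B5 (64 ft³) in storage unit 3; 36 ft³ remain.
Put B6 (23 ft³) in storage unit 2; 17 ft³ remain.
Put B7 (99 ft³) in storage unit 4; 1 ft³ remain.
Put B8 (14 ft³) in storage unit 3; 22 ft³ remain.
Put B9 (77 ft³) in storage unit 5; 23 ft³ remain.
5 storage units × 100 ft³ = 500 ft³; used 404 ft³; unused 96 ft³.

96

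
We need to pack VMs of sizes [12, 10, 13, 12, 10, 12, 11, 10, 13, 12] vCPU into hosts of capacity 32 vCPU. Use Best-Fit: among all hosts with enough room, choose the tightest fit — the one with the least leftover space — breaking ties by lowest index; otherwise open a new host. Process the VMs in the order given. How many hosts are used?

Put 12 vCPU in host 1; 20 vCPU remain.
Put 10 vCPU in host 1; 10 vCPU remain.
Put 13 vCPU in host 2; 19 vCPU remain.
Put 12 vCPU in host 2; 7 vCPU remain.
Put 10 vCPU in host 1; 0 vCPU remain.
Put 12 vCPU in host 3; 20 vCPU remain.
Put 11 vCPU in host 3; 9 vCPU remain.
Put 10 vCPU in host 4; 22 vCPU remain.
Put 13 vCPU in host 4; 9 vCPU remain.
Put 12 vCPU in host 5; 20 vCPU remain.
Final hosts: [12,10,10] [13,12] [12,11] [10,13] [12].

5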